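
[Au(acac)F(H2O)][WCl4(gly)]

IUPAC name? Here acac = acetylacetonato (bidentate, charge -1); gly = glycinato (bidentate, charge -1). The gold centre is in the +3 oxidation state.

Au is given as +3; the cation's ligand charges sum to -2, so the complex cation is 1+.
A 1:1 salt means the anion carries the equal and opposite charge, 1−.
Anion: ligand charges sum to -5; for the ion to be 1−, W = +4.

(acetylacetonato)aquafluorogold(III) tetrachloro(glycinato)tungstate(IV)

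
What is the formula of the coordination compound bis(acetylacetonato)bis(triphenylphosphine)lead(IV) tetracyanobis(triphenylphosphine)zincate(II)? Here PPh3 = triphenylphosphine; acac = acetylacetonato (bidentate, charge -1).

Cation [Pb…]: ligand charges -2, Pb(IV) ⇒ ion charge 2+.
Anion [Zn…]: ligand charges -4, Zn(II) ⇒ ion charge 2−.
One 2+ cation balances one 2− anion.

[Pb(acac)2(PPh3)2][Zn(CN)4(PPh3)2]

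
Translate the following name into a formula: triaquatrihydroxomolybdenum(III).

Ligands: 3 aqua (H2O, neutral), 3 hydroxo (OH, -1). Ligand charge sum = -3.
With Mo in oxidation state +3, the complex ion is [Mo...].

[Mo(H2O)3(OH)3]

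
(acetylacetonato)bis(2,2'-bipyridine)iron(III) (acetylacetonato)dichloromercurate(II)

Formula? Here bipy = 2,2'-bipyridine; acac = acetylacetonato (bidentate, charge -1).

[Fe(acac)(bipy)2][Hg(acac)Cl2]2

Cation [Fe…]: ligand charges -1, Fe(III) ⇒ ion charge 2+.
Anion [Hg…]: ligand charges -3, Hg(II) ⇒ ion charge 1−.
One 2+ cation requires 2 of the 1− anion.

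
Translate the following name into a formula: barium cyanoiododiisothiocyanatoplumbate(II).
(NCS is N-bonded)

Ligands: 1 cyano (CN, -1), 2 isothiocyanato (NCS, -1), 1 iodo (I, -1). Ligand charge sum = -4.
Charge balance with barium (+2) requires 1 complex ion per 1 barium.

Ba[Pb(CN)I(NCS)2]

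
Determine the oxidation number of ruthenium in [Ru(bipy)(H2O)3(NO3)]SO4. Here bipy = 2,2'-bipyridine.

+3

1 sulfate outside the brackets (-2 each) → the complex ion is 2+.
Ligand charges: 1×bipy neutral; 3×H2O neutral; 1×NO3 = -1; sum -1.
Ru + (-1) = 2+ ⇒ Ru is +3.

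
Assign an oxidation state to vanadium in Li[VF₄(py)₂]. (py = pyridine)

+3

1 lithium outside the brackets (+1 each) → the complex ion is 1−.
Ligand charges: 2×py neutral; 4×F = -4; sum -4.
V + (-4) = 1− ⇒ V is +3.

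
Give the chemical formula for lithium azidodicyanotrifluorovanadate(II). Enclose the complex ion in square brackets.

Li4[V(CN)2F3(N3)]

Ligands: 3 fluoro (F, -1), 2 cyano (CN, -1), 1 azido (N3, -1). Ligand charge sum = -6.
With V in oxidation state +2, the complex ion is [V...]^4−.
Charge balance with lithium (+1) requires 1 complex ion per 4 lithium.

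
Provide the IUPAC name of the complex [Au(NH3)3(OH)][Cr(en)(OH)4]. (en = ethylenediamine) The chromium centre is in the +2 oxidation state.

Both ions are complex: the cation is named first with the plain metal name, the anion second with the -ate form; each ion's ligands are alphabetised independently.
Cr is given as +2; the anion's ligand charges sum to -4, so the complex anion is 2−.
A 1:1 salt means the cation carries the equal and opposite charge, 2+.
Cation: ligand charges sum to -1; for the ion to be 2+, Au = +3.

triamminehydroxogold(III) (ethylenediamine)tetrahydroxochromate(II)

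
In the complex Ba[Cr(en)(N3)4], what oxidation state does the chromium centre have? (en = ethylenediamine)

+2

1 barium outside the brackets (+2 each) → the complex ion is 2−.
Ligand charges: 1×en neutral; 4×N3 = -4; sum -4.
Cr + (-4) = 2− ⇒ Cr is +2.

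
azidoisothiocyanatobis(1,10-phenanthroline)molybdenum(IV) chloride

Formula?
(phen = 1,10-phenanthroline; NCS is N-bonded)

Ligands: 1 azido (N3, -1), 2 1,10-phenanthroline (phen, neutral), 1 isothiocyanato (NCS, -1). Ligand charge sum = -2.
With Mo in oxidation state +4, the complex ion is [Mo...]^2+.
Charge balance with chloride (-1) requires 1 complex ion per 2 chloride.

[Mo(N3)(NCS)(phen)2]Cl2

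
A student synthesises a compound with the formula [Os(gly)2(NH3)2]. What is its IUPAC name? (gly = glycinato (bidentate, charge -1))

diamminebis(glycinato)osmium(II)

There is no counter-ion, so the complex is neutral overall.
Ligand charges: 2×glycinato (-1 each), 2×ammine (neutral); total -2. So Os + (-2) = 0, giving Os = +2.
Ligands are named alphabetically: ammine before glycinato.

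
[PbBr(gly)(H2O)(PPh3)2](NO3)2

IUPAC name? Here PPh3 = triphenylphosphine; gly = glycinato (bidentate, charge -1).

aquabromo(glycinato)bis(triphenylphosphine)lead(IV) nitrate

The 2 nitrate counter-ions carry a total charge of -2, so each complex ion is 2+.
Ligand charges: 1×aqua (neutral), 2×triphenylphosphine (neutral), 1×bromo (-1 each), 1×glycinato (-1 each); total -2. So Pb + (-2) = 2+, giving Pb = +4.
Ligands are named alphabetically: aqua before bromo before glycinato before triphenylphosphine.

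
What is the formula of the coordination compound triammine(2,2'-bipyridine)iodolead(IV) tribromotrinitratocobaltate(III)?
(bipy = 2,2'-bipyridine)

[Pb(bipy)I(NH3)3][CoBr3(NO3)3]

Cation [Pb…]: ligand charges -1, Pb(IV) ⇒ ion charge 3+.
Anion [Co…]: ligand charges -6, Co(III) ⇒ ion charge 3−.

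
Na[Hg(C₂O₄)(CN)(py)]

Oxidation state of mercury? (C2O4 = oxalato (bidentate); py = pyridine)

1 sodium outside the brackets (+1 each) → the complex ion is 1−.
Ligand charges: 1×C2O4 = -2; 1×py neutral; 1×CN = -1; sum -3.
Hg + (-3) = 1− ⇒ Hg is +2.

+2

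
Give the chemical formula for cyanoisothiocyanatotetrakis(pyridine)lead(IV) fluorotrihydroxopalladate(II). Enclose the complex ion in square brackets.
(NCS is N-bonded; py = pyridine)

[Pb(CN)(NCS)(py)4][PdF(OH)3]

Cation [Pb…]: ligand charges -2, Pb(IV) ⇒ ion charge 2+.
Anion [Pd…]: ligand charges -4, Pd(II) ⇒ ion charge 2−.
One 2+ cation balances one 2− anion.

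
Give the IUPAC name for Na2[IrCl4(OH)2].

sodium tetrachlorodihydroxoiridate(IV)

The 2 sodium counter-ions carry a total charge of +2, so each complex ion is 2−.
Ligand charges: 4×chloro (-1 each), 2×hydroxo (-1 each); total -6. So Ir + (-6) = 2−, giving Ir = +4.
The complex ion is anionic, so iridium takes the -ate form iridate(IV).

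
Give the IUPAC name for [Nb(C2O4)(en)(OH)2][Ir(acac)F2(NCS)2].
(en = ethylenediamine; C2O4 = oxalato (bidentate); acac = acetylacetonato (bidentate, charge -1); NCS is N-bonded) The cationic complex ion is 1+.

(ethylenediamine)dihydroxooxalatoniobium(V) (acetylacetonato)difluorodiisothiocyanatoiridate(IV)

Both ions are complex: the cation is named first with the plain metal name, the anion second with the -ate form; each ion's ligands are alphabetised independently.
The complex cation is given as 1+; its ligand charges sum to -4, so Nb = +5.
A 1:1 salt means the anion carries the equal and opposite charge, 1−.
Anion: ligand charges sum to -5; for the ion to be 1−, Ir = +4.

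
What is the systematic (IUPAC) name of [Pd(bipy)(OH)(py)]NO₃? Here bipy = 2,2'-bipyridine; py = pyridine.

(2,2'-bipyridine)hydroxo(pyridine)palladium(II) nitrate

The 1 nitrate counter-ion carries a total charge of -1, so each complex ion is 1+.
Ligand charges: 1×2,2'-bipyridine (neutral), 1×pyridine (neutral), 1×hydroxo (-1 each); total -1. So Pd + (-1) = 1+, giving Pd = +2.
Ligands are named alphabetically: bipyridine before hydroxo before pyridine.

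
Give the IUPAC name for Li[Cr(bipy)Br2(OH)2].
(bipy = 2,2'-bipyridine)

lithium (2,2'-bipyridine)dibromodihydroxochromate(III)

The 1 lithium counter-ion carries a total charge of +1, so each complex ion is 1−.
Ligand charges: 2×bromo (-1 each), 1×2,2'-bipyridine (neutral), 2×hydroxo (-1 each); total -4. So Cr + (-4) = 1−, giving Cr = +3.
Ligands are named alphabetically: bipyridine before bromo before hydroxo.
The complex ion is anionic, so chromium takes the -ate form chromate(III).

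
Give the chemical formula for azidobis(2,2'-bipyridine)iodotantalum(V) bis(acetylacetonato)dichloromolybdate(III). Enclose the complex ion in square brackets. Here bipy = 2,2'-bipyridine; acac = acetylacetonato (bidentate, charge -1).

Cation [Ta…]: ligand charges -2, Ta(V) ⇒ ion charge 3+.
Anion [Mo…]: ligand charges -4, Mo(III) ⇒ ion charge 1−.
One 3+ cation requires 3 of the 1− anion.

[Ta(bipy)2I(N3)][Mo(acac)2Cl2]3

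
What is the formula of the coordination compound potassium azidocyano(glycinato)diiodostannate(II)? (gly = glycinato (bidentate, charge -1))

K3[Sn(CN)(gly)I2(N3)]

Ligands: 1 cyano (CN, -1), 1 glycinato (gly, -1), 1 azido (N3, -1), 2 iodo (I, -1). Ligand charge sum = -5.
With Sn in oxidation state +2, the complex ion is [Sn...]^3−.
Charge balance with potassium (+1) requires 1 complex ion per 3 potassium.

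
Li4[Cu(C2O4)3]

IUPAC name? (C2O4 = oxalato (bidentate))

lithium trioxalatocuprate(II)

The 4 lithium counter-ions carry a total charge of +4, so each complex ion is 4−.
Ligand charges: 3×oxalato (-2 each); total -6. So Cu + (-6) = 4−, giving Cu = +2.
The complex ion is anionic, so copper takes the -ate form cuprate(II).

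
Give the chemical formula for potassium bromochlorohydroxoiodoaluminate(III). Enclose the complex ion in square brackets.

Ligands: 1 chloro (Cl, -1), 1 bromo (Br, -1), 1 iodo (I, -1), 1 hydroxo (OH, -1). Ligand charge sum = -4.
Charge balance with potassium (+1) requires 1 complex ion per 1 potassium.

K[AlBrClI(OH)]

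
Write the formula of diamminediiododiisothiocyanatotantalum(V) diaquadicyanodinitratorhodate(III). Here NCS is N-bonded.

[TaI2(NCS)2(NH3)2][Rh(CN)2(H2O)2(NO3)2]

Cation [Ta…]: ligand charges -4, Ta(V) ⇒ ion charge 1+.
Anion [Rh…]: ligand charges -4, Rh(III) ⇒ ion charge 1−.
One 1+ cation balances one 1− anion.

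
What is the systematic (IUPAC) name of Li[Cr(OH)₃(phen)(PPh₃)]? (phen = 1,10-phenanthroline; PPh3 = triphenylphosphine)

The 1 lithium counter-ion carries a total charge of +1, so each complex ion is 1−.
Ligand charges: 1×1,10-phenanthroline (neutral), 3×hydroxo (-1 each), 1×triphenylphosphine (neutral); total -3. So Cr + (-3) = 1−, giving Cr = +2.
Ligands are named alphabetically: hydroxo before phenanthroline before triphenylphosphine.
The complex ion is anionic, so chromium takes the -ate form chromate(II).

lithium trihydroxo(1,10-phenanthroline)(triphenylphosphine)chromate(II)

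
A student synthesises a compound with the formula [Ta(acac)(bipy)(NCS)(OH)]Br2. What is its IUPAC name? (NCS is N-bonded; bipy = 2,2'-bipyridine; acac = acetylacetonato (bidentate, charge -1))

The 2 bromide counter-ions carry a total charge of -2, so each complex ion is 2+.
Ligand charges: 1×isothiocyanato (-1 each), 1×2,2'-bipyridine (neutral), 1×hydroxo (-1 each), 1×acetylacetonato (-1 each); total -3. So Ta + (-3) = 2+, giving Ta = +5.
Ligands are named alphabetically: acetylacetonato before bipyridine before hydroxo before isothiocyanato.

(acetylacetonato)(2,2'-bipyridine)hydroxoisothiocyanatotantalum(V) bromide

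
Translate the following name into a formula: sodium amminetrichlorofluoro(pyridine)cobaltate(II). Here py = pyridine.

Na2[CoCl3F(NH3)(py)]

Ligands: 3 chloro (Cl, -1), 1 ammine (NH3, neutral), 1 pyridine (py, neutral), 1 fluoro (F, -1). Ligand charge sum = -4.
Charge balance with sodium (+1) requires 1 complex ion per 2 sodium.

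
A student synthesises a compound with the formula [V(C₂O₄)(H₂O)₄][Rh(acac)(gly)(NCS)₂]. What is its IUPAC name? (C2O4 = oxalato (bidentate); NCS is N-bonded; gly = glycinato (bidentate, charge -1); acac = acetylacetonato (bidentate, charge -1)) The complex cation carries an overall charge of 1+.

Both ions are complex: the cation is named first with the plain metal name, the anion second with the -ate form; each ion's ligands are alphabetised independently.
The complex cation is given as 1+; its ligand charges sum to -2, so V = +3.
A 1:1 salt means the anion carries the equal and opposite charge, 1−.
Anion: ligand charges sum to -4; for the ion to be 1−, Rh = +3.

tetraaquaoxalatovanadium(III) (acetylacetonato)(glycinato)diisothiocyanatorhodate(III)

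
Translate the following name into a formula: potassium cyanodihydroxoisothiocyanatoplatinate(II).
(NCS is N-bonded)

Ligands: 1 isothiocyanato (NCS, -1), 2 hydroxo (OH, -1), 1 cyano (CN, -1). Ligand charge sum = -4.
Charge balance with potassium (+1) requires 1 complex ion per 2 potassium.

K2[Pt(CN)(NCS)(OH)2]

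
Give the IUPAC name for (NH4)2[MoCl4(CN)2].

ammonium tetrachlorodicyanomolybdate(IV)

The 2 ammonium counter-ions carry a total charge of +2, so each complex ion is 2−.
Ligand charges: 4×chloro (-1 each), 2×cyano (-1 each); total -6. So Mo + (-6) = 2−, giving Mo = +4.
Ligands are named alphabetically: chloro before cyano.
The complex ion is anionic, so molybdenum takes the -ate form molybdate(IV).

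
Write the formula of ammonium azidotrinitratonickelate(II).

Ligands: 3 nitrato (NO3, -1), 1 azido (N3, -1). Ligand charge sum = -4.
With Ni in oxidation state +2, the complex ion is [Ni...]^2−.
Charge balance with ammonium (+1) requires 1 complex ion per 2 ammonium.

(NH4)2[Ni(N3)(NO3)3]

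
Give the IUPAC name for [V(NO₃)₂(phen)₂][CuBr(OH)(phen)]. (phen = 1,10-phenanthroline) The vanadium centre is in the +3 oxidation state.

dinitratobis(1,10-phenanthroline)vanadium(III) bromohydroxo(1,10-phenanthroline)cuprate(I)

V is given as +3; the cation's ligand charges sum to -2, so the complex cation is 1+.
A 1:1 salt means the anion carries the equal and opposite charge, 1−.
Anion: ligand charges sum to -2; for the ion to be 1−, Cu = +1.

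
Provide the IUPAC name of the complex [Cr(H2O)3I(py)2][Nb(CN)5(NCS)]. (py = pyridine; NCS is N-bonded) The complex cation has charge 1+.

triaquaiodobis(pyridine)chromium(II) pentacyanoisothiocyanatoniobate(V)

Both ions are complex: the cation is named first with the plain metal name, the anion second with the -ate form; each ion's ligands are alphabetised independently.
The complex cation is given as 1+; its ligand charges sum to -1, so Cr = +2.
A 1:1 salt means the anion carries the equal and opposite charge, 1−.
Anion: ligand charges sum to -6; for the ion to be 1−, Nb = +5.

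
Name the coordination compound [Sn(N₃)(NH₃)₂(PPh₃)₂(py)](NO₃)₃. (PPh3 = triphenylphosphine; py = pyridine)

The 3 nitrate counter-ions carry a total charge of -3, so each complex ion is 3+.
Ligand charges: 2×ammine (neutral), 1×azido (-1 each), 2×triphenylphosphine (neutral), 1×pyridine (neutral); total -1. So Sn + (-1) = 3+, giving Sn = +4.
Ligands are named alphabetically: ammine before azido before pyridine before triphenylphosphine.

diammineazido(pyridine)bis(triphenylphosphine)tin(IV) nitrate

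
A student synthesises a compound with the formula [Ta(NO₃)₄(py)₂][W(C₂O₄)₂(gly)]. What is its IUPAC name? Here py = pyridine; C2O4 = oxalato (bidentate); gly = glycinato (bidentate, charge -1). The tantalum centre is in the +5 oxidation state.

Ta is given as +5; the cation's ligand charges sum to -4, so the complex cation is 1+.
A 1:1 salt means the anion carries the equal and opposite charge, 1−.
Anion: ligand charges sum to -5; for the ion to be 1−, W = +4.

tetranitratobis(pyridine)tantalum(V) (glycinato)dioxalatotungstate(IV)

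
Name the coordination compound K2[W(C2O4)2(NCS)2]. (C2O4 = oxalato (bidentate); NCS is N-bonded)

The 2 potassium counter-ions carry a total charge of +2, so each complex ion is 2−.
Ligand charges: 2×oxalato (-2 each), 2×isothiocyanato (-1 each); total -6. So W + (-6) = 2−, giving W = +4.
Ligands are named alphabetically: isothiocyanato before oxalato.
The complex ion is anionic, so tungsten takes the -ate form tungstate(IV).

potassium diisothiocyanatodioxalatotungstate(IV)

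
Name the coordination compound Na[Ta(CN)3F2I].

The 1 sodium counter-ion carries a total charge of +1, so each complex ion is 1−.
Ligand charges: 3×cyano (-1 each), 2×fluoro (-1 each), 1×iodo (-1 each); total -6. So Ta + (-6) = 1−, giving Ta = +5.
Ligands are named alphabetically: cyano before fluoro before iodo.
The complex ion is anionic, so tantalum takes the -ate form tantalate(V).

sodium tricyanodifluoroiodotantalate(V)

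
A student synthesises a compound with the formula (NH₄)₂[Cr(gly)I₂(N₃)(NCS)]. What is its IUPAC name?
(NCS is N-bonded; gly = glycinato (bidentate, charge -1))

The 2 ammonium counter-ions carry a total charge of +2, so each complex ion is 2−.
Ligand charges: 1×isothiocyanato (-1 each), 1×glycinato (-1 each), 1×azido (-1 each), 2×iodo (-1 each); total -5. So Cr + (-5) = 2−, giving Cr = +3.
Ligands are named alphabetically: azido before glycinato before iodo before isothiocyanato.
The complex ion is anionic, so chromium takes the -ate form chromate(III).

ammonium azido(glycinato)diiodoisothiocyanatochromate(III)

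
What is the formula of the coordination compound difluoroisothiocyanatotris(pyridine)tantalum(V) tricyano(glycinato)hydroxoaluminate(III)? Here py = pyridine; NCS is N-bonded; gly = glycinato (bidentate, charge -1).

[TaF2(NCS)(py)3][Al(CN)3(gly)(OH)]

Cation [Ta…]: ligand charges -3, Ta(V) ⇒ ion charge 2+.
Anion [Al…]: ligand charges -5, Al(III) ⇒ ion charge 2−.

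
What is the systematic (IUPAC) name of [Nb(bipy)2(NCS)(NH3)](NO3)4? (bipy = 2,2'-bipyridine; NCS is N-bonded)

The 4 nitrate counter-ions carry a total charge of -4, so each complex ion is 4+.
Ligand charges: 1×ammine (neutral), 2×2,2'-bipyridine (neutral), 1×isothiocyanato (-1 each); total -1. So Nb + (-1) = 4+, giving Nb = +5.
Ligands are named alphabetically: ammine before bipyridine before isothiocyanato.

amminebis(2,2'-bipyridine)isothiocyanatoniobium(V) nitrate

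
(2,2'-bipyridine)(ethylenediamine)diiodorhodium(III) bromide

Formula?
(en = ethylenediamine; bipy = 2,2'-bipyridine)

Ligands: 1 ethylenediamine (en, neutral), 1 2,2'-bipyridine (bipy, neutral), 2 iodo (I, -1). Ligand charge sum = -2.
With Rh in oxidation state +3, the complex ion is [Rh...]^1+.
Charge balance with bromide (-1) requires 1 complex ion per 1 bromide.

[Rh(bipy)(en)I2]Br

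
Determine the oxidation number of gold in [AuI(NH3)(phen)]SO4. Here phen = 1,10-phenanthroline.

+3

1 sulfate outside the brackets (-2 each) → the complex ion is 2+.
Ligand charges: 1×NH3 neutral; 1×phen neutral; 1×I = -1; sum -1.
Au + (-1) = 2+ ⇒ Au is +3.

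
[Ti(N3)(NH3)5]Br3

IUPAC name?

The 3 bromide counter-ions carry a total charge of -3, so each complex ion is 3+.
Ligand charges: 1×azido (-1 each), 5×ammine (neutral); total -1. So Ti + (-1) = 3+, giving Ti = +4.
Ligands are named alphabetically: ammine before azido.

pentaammineazidotitanium(IV) bromide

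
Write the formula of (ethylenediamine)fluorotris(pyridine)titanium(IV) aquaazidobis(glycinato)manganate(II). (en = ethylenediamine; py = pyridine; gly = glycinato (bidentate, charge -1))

[Ti(en)F(py)3][Mn(gly)2(H2O)(N3)]3

Cation [Ti…]: ligand charges -1, Ti(IV) ⇒ ion charge 3+.
Anion [Mn…]: ligand charges -3, Mn(II) ⇒ ion charge 1−.
One 3+ cation requires 3 of the 1− anion.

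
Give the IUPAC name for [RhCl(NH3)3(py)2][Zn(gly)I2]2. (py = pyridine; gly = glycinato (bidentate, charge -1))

triamminechlorobis(pyridine)rhodium(III) (glycinato)diiodozincate(II)

Zinc is always +2 in its complexes; the anion's ligand charges sum to -3, so the complex anion is 1−.
With 2 anions per cation, the cation must be 2×1 = 2+.
Cation: ligand charges sum to -1; for the ion to be 2+, Rh = +3.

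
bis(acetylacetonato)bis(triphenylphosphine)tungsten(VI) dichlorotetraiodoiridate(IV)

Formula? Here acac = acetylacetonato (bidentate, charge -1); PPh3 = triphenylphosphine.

Cation [W…]: ligand charges -2, W(VI) ⇒ ion charge 4+.
Anion [Ir…]: ligand charges -6, Ir(IV) ⇒ ion charge 2−.

[W(acac)2(PPh3)2][IrCl2I4]2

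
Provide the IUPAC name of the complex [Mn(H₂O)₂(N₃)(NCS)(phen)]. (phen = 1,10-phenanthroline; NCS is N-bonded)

There is no counter-ion, so the complex is neutral overall.
Ligand charges: 1×azido (-1 each), 1×1,10-phenanthroline (neutral), 1×isothiocyanato (-1 each), 2×aqua (neutral); total -2. So Mn + (-2) = 0, giving Mn = +2.
Ligands are named alphabetically: aqua before azido before isothiocyanato before phenanthroline.

diaquaazidoisothiocyanato(1,10-phenanthroline)manganese(II)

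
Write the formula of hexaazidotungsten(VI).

Ligands: 6 azido (N3, -1). Ligand charge sum = -6.
With W in oxidation state +6, the complex ion is [W...].

[W(N3)6]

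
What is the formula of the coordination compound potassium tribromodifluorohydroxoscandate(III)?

K3[ScBr3F2(OH)]

Ligands: 2 fluoro (F, -1), 1 hydroxo (OH, -1), 3 bromo (Br, -1). Ligand charge sum = -6.
With Sc in oxidation state +3, the complex ion is [Sc...]^3−.
Charge balance with potassium (+1) requires 1 complex ion per 3 potassium.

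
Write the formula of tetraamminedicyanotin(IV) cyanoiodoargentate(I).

Cation [Sn…]: ligand charges -2, Sn(IV) ⇒ ion charge 2+.
Anion [Ag…]: ligand charges -2, Ag(I) ⇒ ion charge 1−.
One 2+ cation requires 2 of the 1− anion.

[Sn(CN)2(NH3)4][Ag(CN)I]2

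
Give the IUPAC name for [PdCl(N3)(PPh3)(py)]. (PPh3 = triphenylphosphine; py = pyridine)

azidochloro(pyridine)(triphenylphosphine)palladium(II)

There is no counter-ion, so the complex is neutral overall.
Ligand charges: 1×azido (-1 each), 1×chloro (-1 each), 1×triphenylphosphine (neutral), 1×pyridine (neutral); total -2. So Pd + (-2) = 0, giving Pd = +2.
Ligands are named alphabetically: azido before chloro before pyridine before triphenylphosphine.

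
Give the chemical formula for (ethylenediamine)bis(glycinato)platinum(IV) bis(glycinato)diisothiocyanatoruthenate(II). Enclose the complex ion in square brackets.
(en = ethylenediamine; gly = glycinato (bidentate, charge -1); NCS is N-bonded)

Cation [Pt…]: ligand charges -2, Pt(IV) ⇒ ion charge 2+.
Anion [Ru…]: ligand charges -4, Ru(II) ⇒ ion charge 2−.

[Pt(en)(gly)2][Ru(gly)2(NCS)2]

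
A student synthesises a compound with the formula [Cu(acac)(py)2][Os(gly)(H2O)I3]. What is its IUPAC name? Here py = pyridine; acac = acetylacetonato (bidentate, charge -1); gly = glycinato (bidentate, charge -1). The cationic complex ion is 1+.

(acetylacetonato)bis(pyridine)copper(II) aqua(glycinato)triiodoosmate(III)

Both ions are complex: the cation is named first with the plain metal name, the anion second with the -ate form; each ion's ligands are alphabetised independently.
The complex cation is given as 1+; its ligand charges sum to -1, so Cu = +2.
A 1:1 salt means the anion carries the equal and opposite charge, 1−.
Anion: ligand charges sum to -4; for the ion to be 1−, Os = +3.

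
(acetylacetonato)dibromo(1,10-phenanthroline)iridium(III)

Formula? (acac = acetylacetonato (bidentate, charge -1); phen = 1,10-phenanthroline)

Ligands: 1 acetylacetonato (acac, -1), 1 1,10-phenanthroline (phen, neutral), 2 bromo (Br, -1). Ligand charge sum = -3.
With Ir in oxidation state +3, the complex ion is [Ir...].

[Ir(acac)Br2(phen)]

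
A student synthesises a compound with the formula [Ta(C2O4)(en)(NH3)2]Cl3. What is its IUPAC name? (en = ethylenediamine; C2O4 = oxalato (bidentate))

The 3 chloride counter-ions carry a total charge of -3, so each complex ion is 3+.
Ligand charges: 2×ammine (neutral), 1×ethylenediamine (neutral), 1×oxalato (-2 each); total -2. So Ta + (-2) = 3+, giving Ta = +5.
Ligands are named alphabetically: ammine before ethylenediamine before oxalato.

diammine(ethylenediamine)oxalatotantalum(V) chloride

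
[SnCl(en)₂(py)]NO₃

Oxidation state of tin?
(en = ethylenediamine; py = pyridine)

1 nitrate outside the brackets (-1 each) → the complex ion is 1+.
Ligand charges: 2×en neutral; 1×py neutral; 1×Cl = -1; sum -1.
Sn + (-1) = 1+ ⇒ Sn is +2.

+2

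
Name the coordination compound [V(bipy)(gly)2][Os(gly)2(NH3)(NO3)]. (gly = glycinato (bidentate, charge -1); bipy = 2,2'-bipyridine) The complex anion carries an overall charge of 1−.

(2,2'-bipyridine)bis(glycinato)vanadium(III) amminebis(glycinato)nitratoosmate(II)

Both ions are complex: the cation is named first with the plain metal name, the anion second with the -ate form; each ion's ligands are alphabetised independently.
The complex anion is given as 1−; its ligand charges sum to -3, so Os = +2.
A 1:1 salt means the cation carries the equal and opposite charge, 1+.
Cation: ligand charges sum to -2; for the ion to be 1+, V = +3.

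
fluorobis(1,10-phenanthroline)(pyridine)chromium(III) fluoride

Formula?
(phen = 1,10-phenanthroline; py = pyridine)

Ligands: 2 1,10-phenanthroline (phen, neutral), 1 fluoro (F, -1), 1 pyridine (py, neutral). Ligand charge sum = -1.
With Cr in oxidation state +3, the complex ion is [Cr...]^2+.
Charge balance with fluoride (-1) requires 1 complex ion per 2 fluoride.

[CrF(phen)2(py)]F2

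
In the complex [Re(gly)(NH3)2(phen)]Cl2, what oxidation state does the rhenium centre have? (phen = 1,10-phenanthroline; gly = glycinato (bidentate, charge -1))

2 chloride outside the brackets (-1 each) → the complex ion is 2+.
Ligand charges: 1×phen neutral; 1×gly = -1; 2×NH3 neutral; sum -1.
Re + (-1) = 2+ ⇒ Re is +3.

+3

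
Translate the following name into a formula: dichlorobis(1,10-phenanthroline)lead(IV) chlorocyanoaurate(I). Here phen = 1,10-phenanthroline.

Cation [Pb…]: ligand charges -2, Pb(IV) ⇒ ion charge 2+.
Anion [Au…]: ligand charges -2, Au(I) ⇒ ion charge 1−.
One 2+ cation requires 2 of the 1− anion.

[PbCl2(phen)2][AuCl(CN)]2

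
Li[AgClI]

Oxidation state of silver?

1 lithium outside the brackets (+1 each) → the complex ion is 1−.
Ligand charges: 1×Cl = -1; 1×I = -1; sum -2.
Ag + (-2) = 1− ⇒ Ag is +1.

+1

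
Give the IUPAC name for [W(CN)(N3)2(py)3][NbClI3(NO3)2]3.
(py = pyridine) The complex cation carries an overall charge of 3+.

Both ions are complex: the cation is named first with the plain metal name, the anion second with the -ate form; each ion's ligands are alphabetised independently.
The complex cation is given as 3+; its ligand charges sum to -3, so W = +6.
With 3 anions per cation, each anion must be 3/3 = 1−.
Anion: ligand charges sum to -6; for the ion to be 1−, Nb = +5.

diazidocyanotris(pyridine)tungsten(VI) chlorotriiododinitratoniobate(V)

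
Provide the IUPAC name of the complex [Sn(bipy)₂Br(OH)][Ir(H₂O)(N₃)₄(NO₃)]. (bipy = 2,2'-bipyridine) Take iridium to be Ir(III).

Both ions are complex: the cation is named first with the plain metal name, the anion second with the -ate form; each ion's ligands are alphabetised independently.
Ir is given as +3; the anion's ligand charges sum to -5, so the complex anion is 2−.
A 1:1 salt means the cation carries the equal and opposite charge, 2+.
Cation: ligand charges sum to -2; for the ion to be 2+, Sn = +4.

bis(2,2'-bipyridine)bromohydroxotin(IV) aquatetraazidonitratoiridate(III)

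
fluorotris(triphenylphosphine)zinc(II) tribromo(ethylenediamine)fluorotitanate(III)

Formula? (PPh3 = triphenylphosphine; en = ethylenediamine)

[ZnF(PPh3)3][TiBr3(en)F]

Cation [Zn…]: ligand charges -1, Zn(II) ⇒ ion charge 1+.
Anion [Ti…]: ligand charges -4, Ti(III) ⇒ ion charge 1−.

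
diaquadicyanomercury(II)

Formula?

[Hg(CN)2(H2O)2]

Ligands: 2 cyano (CN, -1), 2 aqua (H2O, neutral). Ligand charge sum = -2.
With Hg in oxidation state +2, the complex ion is [Hg...].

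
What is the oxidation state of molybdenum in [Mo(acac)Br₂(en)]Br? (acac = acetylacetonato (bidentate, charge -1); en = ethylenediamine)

1 bromide outside the brackets (-1 each) → the complex ion is 1+.
Ligand charges: 1×acac = -1; 2×Br = -2; 1×en neutral; sum -3.
Mo + (-3) = 1+ ⇒ Mo is +4.

+4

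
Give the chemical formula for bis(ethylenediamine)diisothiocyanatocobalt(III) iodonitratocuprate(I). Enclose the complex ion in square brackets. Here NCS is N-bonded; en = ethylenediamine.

Cation [Co…]: ligand charges -2, Co(III) ⇒ ion charge 1+.
Anion [Cu…]: ligand charges -2, Cu(I) ⇒ ion charge 1−.

[Co(en)2(NCS)2][CuI(NO3)]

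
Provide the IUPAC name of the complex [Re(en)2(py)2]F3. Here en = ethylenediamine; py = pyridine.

bis(ethylenediamine)bis(pyridine)rhenium(III) fluoride

The 3 fluoride counter-ions carry a total charge of -3, so each complex ion is 3+.
Ligand charges: 2×ethylenediamine (neutral), 2×pyridine (neutral); total 0. So Re + (0) = 3+, giving Re = +3.
Ligands are named alphabetically: ethylenediamine before pyridine.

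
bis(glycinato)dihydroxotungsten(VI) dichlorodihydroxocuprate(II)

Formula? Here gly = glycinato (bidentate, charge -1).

Cation [W…]: ligand charges -4, W(VI) ⇒ ion charge 2+.
Anion [Cu…]: ligand charges -4, Cu(II) ⇒ ion charge 2−.
One 2+ cation balances one 2− anion.

[W(gly)2(OH)2][CuCl2(OH)2]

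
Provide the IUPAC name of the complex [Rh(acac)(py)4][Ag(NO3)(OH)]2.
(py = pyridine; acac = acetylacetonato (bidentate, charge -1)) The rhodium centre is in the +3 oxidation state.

Both ions are complex: the cation is named first with the plain metal name, the anion second with the -ate form; each ion's ligands are alphabetised independently.
Rh is given as +3; the cation's ligand charges sum to -1, so the complex cation is 2+.
With 2 anions per cation, each anion must be 2/2 = 1−.
Anion: ligand charges sum to -2; for the ion to be 1−, Ag = +1.

(acetylacetonato)tetrakis(pyridine)rhodium(III) hydroxonitratoargentate(I)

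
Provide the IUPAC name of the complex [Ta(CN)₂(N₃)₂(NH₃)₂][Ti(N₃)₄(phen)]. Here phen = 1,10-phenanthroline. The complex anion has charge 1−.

Both ions are complex: the cation is named first with the plain metal name, the anion second with the -ate form; each ion's ligands are alphabetised independently.
The complex anion is given as 1−; its ligand charges sum to -4, so Ti = +3.
A 1:1 salt means the cation carries the equal and opposite charge, 1+.
Cation: ligand charges sum to -4; for the ion to be 1+, Ta = +5.

diamminediazidodicyanotantalum(V) tetraazido(1,10-phenanthroline)titanate(III)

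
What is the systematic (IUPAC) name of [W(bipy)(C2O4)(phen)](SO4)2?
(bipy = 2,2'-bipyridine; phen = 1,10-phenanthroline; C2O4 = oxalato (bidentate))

The 2 sulfate counter-ions carry a total charge of -4, so each complex ion is 4+.
Ligand charges: 1×2,2'-bipyridine (neutral), 1×1,10-phenanthroline (neutral), 1×oxalato (-2 each); total -2. So W + (-2) = 4+, giving W = +6.
Ligands are named alphabetically: bipyridine before oxalato before phenanthroline.

(2,2'-bipyridine)oxalato(1,10-phenanthroline)tungsten(VI) sulfate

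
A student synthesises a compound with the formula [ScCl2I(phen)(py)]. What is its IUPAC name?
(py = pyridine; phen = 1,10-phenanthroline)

dichloroiodo(1,10-phenanthroline)(pyridine)scandium(III)

There is no counter-ion, so the complex is neutral overall.
Ligand charges: 2×chloro (-1 each), 1×iodo (-1 each), 1×pyridine (neutral), 1×1,10-phenanthroline (neutral); total -3. So Sc + (-3) = 0, giving Sc = +3.
Ligands are named alphabetically: chloro before iodo before phenanthroline before pyridine.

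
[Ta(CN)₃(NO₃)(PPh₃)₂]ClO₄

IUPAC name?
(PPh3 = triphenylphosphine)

tricyanonitratobis(triphenylphosphine)tantalum(V) perchlorate

The 1 perchlorate counter-ion carries a total charge of -1, so each complex ion is 1+.
Ligand charges: 1×nitrato (-1 each), 2×triphenylphosphine (neutral), 3×cyano (-1 each); total -4. So Ta + (-4) = 1+, giving Ta = +5.
Ligands are named alphabetically: cyano before nitrato before triphenylphosphine.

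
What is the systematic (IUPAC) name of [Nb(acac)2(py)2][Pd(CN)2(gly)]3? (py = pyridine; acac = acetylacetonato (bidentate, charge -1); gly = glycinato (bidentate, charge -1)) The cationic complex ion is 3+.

The complex cation is given as 3+; its ligand charges sum to -2, so Nb = +5.
With 3 anions per cation, each anion must be 3/3 = 1−.
Anion: ligand charges sum to -3; for the ion to be 1−, Pd = +2.

bis(acetylacetonato)bis(pyridine)niobium(V) dicyano(glycinato)palladate(II)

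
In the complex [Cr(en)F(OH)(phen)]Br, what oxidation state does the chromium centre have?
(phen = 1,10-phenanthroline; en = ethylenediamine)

+3

1 bromide outside the brackets (-1 each) → the complex ion is 1+.
Ligand charges: 1×phen neutral; 1×OH = -1; 1×en neutral; 1×F = -1; sum -2.
Cr + (-2) = 1+ ⇒ Cr is +3.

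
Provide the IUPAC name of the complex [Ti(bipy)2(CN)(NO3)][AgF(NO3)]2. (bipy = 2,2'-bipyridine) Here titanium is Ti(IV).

Both ions are complex: the cation is named first with the plain metal name, the anion second with the -ate form; each ion's ligands are alphabetised independently.
Ti is given as +4; the cation's ligand charges sum to -2, so the complex cation is 2+.
With 2 anions per cation, each anion must be 2/2 = 1−.
Anion: ligand charges sum to -2; for the ion to be 1−, Ag = +1.

bis(2,2'-bipyridine)cyanonitratotitanium(IV) fluoronitratoargentate(I)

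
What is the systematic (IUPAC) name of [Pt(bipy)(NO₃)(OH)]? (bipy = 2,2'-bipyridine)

There is no counter-ion, so the complex is neutral overall.
Ligand charges: 1×2,2'-bipyridine (neutral), 1×hydroxo (-1 each), 1×nitrato (-1 each); total -2. So Pt + (-2) = 0, giving Pt = +2.
Ligands are named alphabetically: bipyridine before hydroxo before nitrato.

(2,2'-bipyridine)hydroxonitratoplatinum(II)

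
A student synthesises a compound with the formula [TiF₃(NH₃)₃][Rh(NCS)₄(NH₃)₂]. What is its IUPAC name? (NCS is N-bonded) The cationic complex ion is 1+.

Both ions are complex: the cation is named first with the plain metal name, the anion second with the -ate form; each ion's ligands are alphabetised independently.
The complex cation is given as 1+; its ligand charges sum to -3, so Ti = +4.
A 1:1 salt means the anion carries the equal and opposite charge, 1−.
Anion: ligand charges sum to -4; for the ion to be 1−, Rh = +3.

triamminetrifluorotitanium(IV) diamminetetraisothiocyanatorhodate(III)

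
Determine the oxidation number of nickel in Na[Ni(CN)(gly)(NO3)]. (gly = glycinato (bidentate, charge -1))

+2

1 sodium outside the brackets (+1 each) → the complex ion is 1−.
Ligand charges: 1×CN = -1; 1×NO3 = -1; 1×gly = -1; sum -3.
Ni + (-3) = 1− ⇒ Ni is +2.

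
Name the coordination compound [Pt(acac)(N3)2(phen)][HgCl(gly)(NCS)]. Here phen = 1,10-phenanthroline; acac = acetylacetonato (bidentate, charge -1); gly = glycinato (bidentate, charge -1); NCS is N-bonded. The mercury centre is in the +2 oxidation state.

(acetylacetonato)diazido(1,10-phenanthroline)platinum(IV) chloro(glycinato)isothiocyanatomercurate(II)

Both ions are complex: the cation is named first with the plain metal name, the anion second with the -ate form; each ion's ligands are alphabetised independently.
Hg is given as +2; the anion's ligand charges sum to -3, so the complex anion is 1−.
A 1:1 salt means the cation carries the equal and opposite charge, 1+.
Cation: ligand charges sum to -3; for the ion to be 1+, Pt = +4.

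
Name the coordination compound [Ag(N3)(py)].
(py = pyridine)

azido(pyridine)silver(I)

There is no counter-ion, so the complex is neutral overall.
Ligand charges: 1×azido (-1 each), 1×pyridine (neutral); total -1. So Ag + (-1) = 0, giving Ag = +1.
Ligands are named alphabetically: azido before pyridine.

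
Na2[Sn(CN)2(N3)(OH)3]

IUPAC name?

The 2 sodium counter-ions carry a total charge of +2, so each complex ion is 2−.
Ligand charges: 3×hydroxo (-1 each), 2×cyano (-1 each), 1×azido (-1 each); total -6. So Sn + (-6) = 2−, giving Sn = +4.
Ligands are named alphabetically: azido before cyano before hydroxo.
The complex ion is anionic, so tin takes the -ate form stannate(IV).

sodium azidodicyanotrihydroxostannate(IV)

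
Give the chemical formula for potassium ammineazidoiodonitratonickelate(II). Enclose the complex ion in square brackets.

Ligands: 1 azido (N3, -1), 1 ammine (NH3, neutral), 1 nitrato (NO3, -1), 1 iodo (I, -1). Ligand charge sum = -3.
With Ni in oxidation state +2, the complex ion is [Ni...]^1−.
Charge balance with potassium (+1) requires 1 complex ion per 1 potassium.

K[NiI(N3)(NH3)(NO3)]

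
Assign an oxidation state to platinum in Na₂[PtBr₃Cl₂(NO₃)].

2 sodium outside the brackets (+1 each) → the complex ion is 2−.
Ligand charges: 1×NO3 = -1; 2×Cl = -2; 3×Br = -3; sum -6.
Pt + (-6) = 2− ⇒ Pt is +4.

+4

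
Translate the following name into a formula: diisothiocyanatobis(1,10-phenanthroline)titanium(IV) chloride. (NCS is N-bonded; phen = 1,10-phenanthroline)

[Ti(NCS)2(phen)2]Cl2

Ligands: 2 isothiocyanato (NCS, -1), 2 1,10-phenanthroline (phen, neutral). Ligand charge sum = -2.
With Ti in oxidation state +4, the complex ion is [Ti...]^2+.
Charge balance with chloride (-1) requires 1 complex ion per 2 chloride.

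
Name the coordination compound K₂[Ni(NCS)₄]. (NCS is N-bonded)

potassium tetraisothiocyanatonickelate(II)

The 2 potassium counter-ions carry a total charge of +2, so each complex ion is 2−.
Ligand charges: 4×isothiocyanato (-1 each); total -4. So Ni + (-4) = 2−, giving Ni = +2.
The complex ion is anionic, so nickel takes the -ate form nickelate(II).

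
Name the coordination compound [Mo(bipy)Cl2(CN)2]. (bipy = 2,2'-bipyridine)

(2,2'-bipyridine)dichlorodicyanomolybdenum(IV)

There is no counter-ion, so the complex is neutral overall.
Ligand charges: 2×chloro (-1 each), 1×2,2'-bipyridine (neutral), 2×cyano (-1 each); total -4. So Mo + (-4) = 0, giving Mo = +4.
Ligands are named alphabetically: bipyridine before chloro before cyano.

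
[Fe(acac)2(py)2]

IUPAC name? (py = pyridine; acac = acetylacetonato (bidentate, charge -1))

bis(acetylacetonato)bis(pyridine)iron(II)

There is no counter-ion, so the complex is neutral overall.
Ligand charges: 2×pyridine (neutral), 2×acetylacetonato (-1 each); total -2. So Fe + (-2) = 0, giving Fe = +2.
Ligands are named alphabetically: acetylacetonato before pyridine.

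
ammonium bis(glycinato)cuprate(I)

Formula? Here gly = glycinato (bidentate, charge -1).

Ligands: 2 glycinato (gly, -1). Ligand charge sum = -2.
With Cu in oxidation state +1, the complex ion is [Cu...]^1−.
Charge balance with ammonium (+1) requires 1 complex ion per 1 ammonium.

NH4[Cu(gly)2]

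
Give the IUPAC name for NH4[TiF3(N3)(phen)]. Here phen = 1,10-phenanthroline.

The 1 ammonium counter-ion carries a total charge of +1, so each complex ion is 1−.
Ligand charges: 1×1,10-phenanthroline (neutral), 1×azido (-1 each), 3×fluoro (-1 each); total -4. So Ti + (-4) = 1−, giving Ti = +3.
Ligands are named alphabetically: azido before fluoro before phenanthroline.
The complex ion is anionic, so titanium takes the -ate form titanate(III).

ammonium azidotrifluoro(1,10-phenanthroline)titanate(III)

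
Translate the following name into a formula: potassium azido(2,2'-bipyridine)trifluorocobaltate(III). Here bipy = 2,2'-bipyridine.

K[Co(bipy)F3(N3)]

Ligands: 1 2,2'-bipyridine (bipy, neutral), 1 azido (N3, -1), 3 fluoro (F, -1). Ligand charge sum = -4.
With Co in oxidation state +3, the complex ion is [Co...]^1−.
Charge balance with potassium (+1) requires 1 complex ion per 1 potassium.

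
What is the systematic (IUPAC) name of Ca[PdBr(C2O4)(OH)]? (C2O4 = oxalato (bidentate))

calcium bromohydroxooxalatopalladate(II)

The 1 calcium counter-ion carries a total charge of +2, so each complex ion is 2−.
Ligand charges: 1×oxalato (-2 each), 1×bromo (-1 each), 1×hydroxo (-1 each); total -4. So Pd + (-4) = 2−, giving Pd = +2.
Ligands are named alphabetically: bromo before hydroxo before oxalato.
The complex ion is anionic, so palladium takes the -ate form palladate(II).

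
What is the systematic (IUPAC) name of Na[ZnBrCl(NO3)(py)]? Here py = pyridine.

sodium bromochloronitrato(pyridine)zincate(II)

The 1 sodium counter-ion carries a total charge of +1, so each complex ion is 1−.
Ligand charges: 1×pyridine (neutral), 1×bromo (-1 each), 1×chloro (-1 each), 1×nitrato (-1 each); total -3. So Zn + (-3) = 1−, giving Zn = +2.
Ligands are named alphabetically: bromo before chloro before nitrato before pyridine.
The complex ion is anionic, so zinc takes the -ate form zincate(II).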